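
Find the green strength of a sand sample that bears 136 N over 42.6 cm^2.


Formula: Compressive Strength = Force / Area
Strength = 136 N / 42.6 cm^2 = 3.1925 N/cm^2

Final answer: 3.1925 N/cm^2


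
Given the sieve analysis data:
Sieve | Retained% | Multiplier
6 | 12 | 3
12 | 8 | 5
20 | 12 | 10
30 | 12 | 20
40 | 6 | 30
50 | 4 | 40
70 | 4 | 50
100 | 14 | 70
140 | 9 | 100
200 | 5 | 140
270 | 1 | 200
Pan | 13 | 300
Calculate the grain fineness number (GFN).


Formula: GFN = sum(pct * multiplier) / sum(pct)
sum(pct * multiplier) = 7656
sum(pct) = 100
GFN = 7656 / 100 = 76.56


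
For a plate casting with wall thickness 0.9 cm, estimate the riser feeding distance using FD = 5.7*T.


Formula: FD = 5.7 * T  (riser feeding-distance rule)
FD = 5.7 * 0.9 cm = 5.1300 cm


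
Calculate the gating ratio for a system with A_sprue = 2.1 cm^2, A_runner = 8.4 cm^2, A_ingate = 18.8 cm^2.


Sprue:Runner:Ingate = 1 : 8.4/2.1 : 18.8/2.1 = 1:4.00:8.95

1:4.00:8.95


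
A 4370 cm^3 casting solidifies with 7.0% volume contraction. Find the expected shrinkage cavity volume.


Formula: V_shrink = V_casting * shrinkage_pct / 100
V_shrink = 4370 cm^3 * 7.0 / 100 = 305.9000 cm^3

305.9000 cm^3


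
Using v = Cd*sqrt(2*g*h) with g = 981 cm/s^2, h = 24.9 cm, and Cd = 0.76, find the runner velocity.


Formula: v = Cd * sqrt(2 * g * h)  (Torricelli with discharge coefficient)
2*g*h = 2 * 981 * 24.9 = 48853.8 cm^2/s^2
sqrt(48853.8) = 221.02896 cm/s
v = 0.76 * 221.02896 = 167.9820 cm/s

167.9820 cm/s


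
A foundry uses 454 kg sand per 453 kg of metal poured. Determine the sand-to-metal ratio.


Formula: Sand-to-Metal Ratio = W_sand / W_metal
Ratio = 454 kg / 453 kg = 1.0022


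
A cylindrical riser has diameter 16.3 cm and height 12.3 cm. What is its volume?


Formula: V = pi * (D/2)^2 * H  (cylinder volume)
Radius = D/2 = 16.3/2 = 8.15 cm
V = pi * 8.15^2 * 12.3 = 2566.6710 cm^3

2566.6710 cm^3


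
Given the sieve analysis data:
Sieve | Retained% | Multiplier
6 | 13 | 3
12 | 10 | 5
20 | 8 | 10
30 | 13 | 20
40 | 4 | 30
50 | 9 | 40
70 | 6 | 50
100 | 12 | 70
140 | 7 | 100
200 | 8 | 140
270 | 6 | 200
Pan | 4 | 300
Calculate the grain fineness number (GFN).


Formula: GFN = sum(pct * multiplier) / sum(pct)
sum(pct * multiplier) = 6269
sum(pct) = 100
GFN = 6269 / 100 = 62.69

Answer: 62.69


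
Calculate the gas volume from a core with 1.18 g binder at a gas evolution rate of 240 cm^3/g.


Formula: V_gas = W_binder * gas_evolution_rate
V = 1.18 g * 240 cm^3/g = 283.2000 cm^3

283.2000 cm^3


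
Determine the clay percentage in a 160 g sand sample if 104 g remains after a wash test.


Formula: Clay% = (W_total - W_washed) / W_total * 100
Clay mass = 160 - 104 = 56 g
Clay% = 56 / 160 * 100 = 35.0000%

Answer: 35.0000%


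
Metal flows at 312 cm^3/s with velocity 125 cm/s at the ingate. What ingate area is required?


Formula: A_ingate = Q / v  (continuity equation)
A = 312 cm^3/s / 125 cm/s = 2.4960 cm^2

Answer: 2.4960 cm^2


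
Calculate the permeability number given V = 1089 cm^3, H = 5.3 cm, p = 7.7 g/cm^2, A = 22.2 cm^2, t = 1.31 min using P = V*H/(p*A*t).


Formula: Permeability Number P = (V * H) / (p * A * t)
Numerator: V * H = 1089 * 5.3 = 5771.7
Denominator: p * A * t = 7.7 * 22.2 * 1.31 = 223.9314
P = 5771.7 / 223.9314 = 25.7744

Answer: 25.7744


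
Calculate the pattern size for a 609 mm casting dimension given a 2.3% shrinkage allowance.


Formula: L_pattern = L_casting * (1 + shrinkage_rate/100)
Shrinkage factor = 1 + 2.3/100 = 1.023
L_pattern = 609 mm * 1.023 = 623.0070 mm

623.0070 mm


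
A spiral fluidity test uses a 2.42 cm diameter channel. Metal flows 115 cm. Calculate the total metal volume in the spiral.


Formula: V = pi * (d/2)^2 * L  (cylinder volume)
Radius = 2.42/2 = 1.21 cm
V = pi * 1.21^2 * 115 = 528.9547 cm^3

Final answer: 528.9547 cm^3


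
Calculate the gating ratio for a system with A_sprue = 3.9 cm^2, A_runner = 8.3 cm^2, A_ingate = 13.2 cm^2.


Sprue:Runner:Ingate = 1 : 8.3/3.9 : 13.2/3.9 = 1:2.13:3.38

1:2.13:3.38


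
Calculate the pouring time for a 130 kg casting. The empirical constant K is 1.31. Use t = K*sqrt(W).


Formula: t = K * sqrt(W)
sqrt(W) = sqrt(130) = 11.40175
t = 1.31 * 11.40175 = 14.9363 s


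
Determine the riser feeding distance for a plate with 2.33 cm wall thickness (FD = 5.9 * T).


Formula: FD = 5.9 * T  (riser feeding-distance rule)
FD = 5.9 * 2.33 cm = 13.7470 cm

Answer: 13.7470 cm


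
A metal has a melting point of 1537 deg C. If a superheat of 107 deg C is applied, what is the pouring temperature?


Formula: T_pour = T_melt + Superheat
T_pour = 1537 + 107 = 1644 deg C


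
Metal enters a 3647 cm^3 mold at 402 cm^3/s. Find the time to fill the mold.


Formula: t_fill = V_mold / Q_flow
t = 3647 cm^3 / 402 cm^3/s = 9.0721 s

9.0721 s


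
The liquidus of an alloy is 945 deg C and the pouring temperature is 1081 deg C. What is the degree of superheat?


Formula: Superheat = T_pour - T_melt
Superheat = 1081 - 945 = 136 deg C

Answer: 136 deg C


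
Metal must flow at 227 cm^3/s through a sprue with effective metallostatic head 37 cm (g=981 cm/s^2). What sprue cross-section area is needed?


Formula: v = sqrt(2*g*h), A = Q/v
Velocity: v = sqrt(2 * 981 * 37) = sqrt(72594) = 269.4327 cm/s
Sprue area: A = Q / v = 227 / 269.4327 = 0.8425 cm^2

0.8425 cm^2


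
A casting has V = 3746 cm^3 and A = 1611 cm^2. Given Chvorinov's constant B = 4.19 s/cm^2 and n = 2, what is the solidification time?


Formula: t_s = B * (V/A)^n  (Chvorinov's rule, n=2)
Modulus M = V/A = 3746/1611 = 2.325264 cm
M^2 = 2.325264^2 = 5.406853 cm^2
t_s = 4.19 * 5.406853 = 22.6547 s

22.6547 s


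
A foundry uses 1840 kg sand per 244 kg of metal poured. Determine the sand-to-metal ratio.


Formula: Sand-to-Metal Ratio = W_sand / W_metal
Ratio = 1840 kg / 244 kg = 7.5410

Answer: 7.5410


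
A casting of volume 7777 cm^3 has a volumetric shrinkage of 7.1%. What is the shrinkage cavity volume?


Formula: V_shrink = V_casting * shrinkage_pct / 100
V_shrink = 7777 cm^3 * 7.1 / 100 = 552.1670 cm^3

Final answer: 552.1670 cm^3


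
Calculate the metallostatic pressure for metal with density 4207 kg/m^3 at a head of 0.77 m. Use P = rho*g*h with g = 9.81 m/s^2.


Formula: P = rho * g * h
rho * g = 4207 * 9.81 = 41270.67 N/m^3
P = 41270.67 * 0.77 = 31778.4159 Pa

31778.4159 Pa


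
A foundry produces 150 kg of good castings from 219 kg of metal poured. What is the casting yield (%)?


Formula: Casting Yield = (W_good / W_total) * 100
Yield = (150 kg / 219 kg) * 100 = 68.4932%

Answer: 68.4932%


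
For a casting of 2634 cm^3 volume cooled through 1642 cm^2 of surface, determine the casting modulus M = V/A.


Formula: Casting Modulus M = V / A
M = 2634 cm^3 / 1642 cm^2 = 1.6041 cm

Final answer: 1.6041 cm


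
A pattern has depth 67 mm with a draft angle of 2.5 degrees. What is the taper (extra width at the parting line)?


Formula: taper = depth * tan(draft_angle)
tan(2.5 deg) = 0.0436609
taper = 67 mm * 0.0436609 = 2.9253 mm


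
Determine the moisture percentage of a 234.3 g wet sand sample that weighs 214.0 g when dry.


Formula: MC = (W_wet - W_dry) / W_wet * 100
Water mass = 234.3 - 214.0 = 20.3 g
MC = 20.3 / 234.3 * 100 = 8.6641%

Final answer: 8.6641%


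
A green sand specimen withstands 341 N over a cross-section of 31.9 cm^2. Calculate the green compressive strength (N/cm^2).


Formula: Compressive Strength = Force / Area
Strength = 341 N / 31.9 cm^2 = 10.6897 N/cm^2


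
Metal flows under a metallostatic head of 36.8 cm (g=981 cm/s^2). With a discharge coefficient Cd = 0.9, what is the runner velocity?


Formula: v = Cd * sqrt(2 * g * h)  (Torricelli with discharge coefficient)
2*g*h = 2 * 981 * 36.8 = 72201.6 cm^2/s^2
sqrt(72201.6) = 268.70355 cm/s
v = 0.9 * 268.70355 = 241.8332 cm/s


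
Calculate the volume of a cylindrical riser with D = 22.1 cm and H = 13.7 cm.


Formula: V = pi * (D/2)^2 * H  (cylinder volume)
Radius = D/2 = 22.1/2 = 11.05 cm
V = pi * 11.05^2 * 13.7 = 5255.2695 cm^3

5255.2695 cm^3


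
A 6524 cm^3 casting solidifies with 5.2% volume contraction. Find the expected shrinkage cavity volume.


Formula: V_shrink = V_casting * shrinkage_pct / 100
V_shrink = 6524 cm^3 * 5.2 / 100 = 339.2480 cm^3

Final answer: 339.2480 cm^3


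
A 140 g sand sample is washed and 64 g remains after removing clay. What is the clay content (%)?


Formula: Clay% = (W_total - W_washed) / W_total * 100
Clay mass = 140 - 64 = 76 g
Clay% = 76 / 140 * 100 = 54.2857%

Final answer: 54.2857%


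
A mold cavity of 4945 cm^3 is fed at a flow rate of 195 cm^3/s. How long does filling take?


Formula: t_fill = V_mold / Q_flow
t = 4945 cm^3 / 195 cm^3/s = 25.3590 s

25.3590 s


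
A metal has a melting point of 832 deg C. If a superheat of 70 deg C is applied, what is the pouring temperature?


Formula: T_pour = T_melt + Superheat
T_pour = 832 + 70 = 902 deg C

Answer: 902 deg C


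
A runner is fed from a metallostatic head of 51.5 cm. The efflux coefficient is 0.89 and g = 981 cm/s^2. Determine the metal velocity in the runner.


Formula: v = Cd * sqrt(2 * g * h)  (Torricelli with discharge coefficient)
2*g*h = 2 * 981 * 51.5 = 101043.0 cm^2/s^2
sqrt(101043.0) = 317.87262 cm/s
v = 0.89 * 317.87262 = 282.9066 cm/s

Final answer: 282.9066 cm/s


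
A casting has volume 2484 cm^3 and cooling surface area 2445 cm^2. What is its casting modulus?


Formula: Casting Modulus M = V / A
M = 2484 cm^3 / 2445 cm^2 = 1.0160 cm

1.0160 cm


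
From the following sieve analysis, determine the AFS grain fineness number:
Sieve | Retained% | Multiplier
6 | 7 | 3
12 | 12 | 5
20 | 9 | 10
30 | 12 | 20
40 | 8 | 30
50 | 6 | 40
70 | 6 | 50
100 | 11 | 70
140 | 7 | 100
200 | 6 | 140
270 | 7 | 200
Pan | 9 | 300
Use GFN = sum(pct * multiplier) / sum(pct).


Formula: GFN = sum(pct * multiplier) / sum(pct)
sum(pct * multiplier) = 7601
sum(pct) = 100
GFN = 7601 / 100 = 76.01

Final answer: 76.01


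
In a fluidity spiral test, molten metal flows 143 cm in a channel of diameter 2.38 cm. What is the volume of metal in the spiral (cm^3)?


Formula: V = pi * (d/2)^2 * L  (cylinder volume)
Radius = 2.38/2 = 1.19 cm
V = pi * 1.19^2 * 143 = 636.1797 cm^3

Answer: 636.1797 cm^3


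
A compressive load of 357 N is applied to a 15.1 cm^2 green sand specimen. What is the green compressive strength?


Formula: Compressive Strength = Force / Area
Strength = 357 N / 15.1 cm^2 = 23.6424 N/cm^2

23.6424 N/cm^2


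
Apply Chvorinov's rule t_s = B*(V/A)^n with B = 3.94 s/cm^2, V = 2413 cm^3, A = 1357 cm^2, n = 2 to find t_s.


Formula: t_s = B * (V/A)^n  (Chvorinov's rule, n=2)
Modulus M = V/A = 2413/1357 = 1.778187 cm
M^2 = 1.778187^2 = 3.161949 cm^2
t_s = 3.94 * 3.161949 = 12.4581 s


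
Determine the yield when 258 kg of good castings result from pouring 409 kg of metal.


Formula: Casting Yield = (W_good / W_total) * 100
Yield = (258 kg / 409 kg) * 100 = 63.0807%

Final answer: 63.0807%


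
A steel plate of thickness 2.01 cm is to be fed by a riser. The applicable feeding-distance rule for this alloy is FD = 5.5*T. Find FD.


Formula: FD = 5.5 * T  (riser feeding-distance rule)
FD = 5.5 * 2.01 cm = 11.0550 cm

Final answer: 11.0550 cm


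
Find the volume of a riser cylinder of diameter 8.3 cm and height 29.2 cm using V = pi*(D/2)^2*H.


Formula: V = pi * (D/2)^2 * H  (cylinder volume)
Radius = D/2 = 8.3/2 = 4.15 cm
V = pi * 4.15^2 * 29.2 = 1579.8975 cm^3

Answer: 1579.8975 cm^3


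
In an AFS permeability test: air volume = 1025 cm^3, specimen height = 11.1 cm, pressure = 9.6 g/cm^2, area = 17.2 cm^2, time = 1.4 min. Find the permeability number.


Formula: Permeability Number P = (V * H) / (p * A * t)
Numerator: V * H = 1025 * 11.1 = 11377.5
Denominator: p * A * t = 9.6 * 17.2 * 1.4 = 231.168
P = 11377.5 / 231.168 = 49.2175

Answer: 49.2175


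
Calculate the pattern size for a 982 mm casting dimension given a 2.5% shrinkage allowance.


Formula: L_pattern = L_casting * (1 + shrinkage_rate/100)
Shrinkage factor = 1 + 2.5/100 = 1.025
L_pattern = 982 mm * 1.025 = 1006.5500 mm

Final answer: 1006.5500 mm


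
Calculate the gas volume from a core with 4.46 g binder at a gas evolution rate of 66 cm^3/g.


Formula: V_gas = W_binder * gas_evolution_rate
V = 4.46 g * 66 cm^3/g = 294.3600 cm^3


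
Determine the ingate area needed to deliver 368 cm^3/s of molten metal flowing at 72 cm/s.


Formula: A_ingate = Q / v  (continuity equation)
A = 368 cm^3/s / 72 cm/s = 5.1111 cm^2

5.1111 cm^2


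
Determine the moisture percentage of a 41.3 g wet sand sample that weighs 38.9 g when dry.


Formula: MC = (W_wet - W_dry) / W_wet * 100
Water mass = 41.3 - 38.9 = 2.4 g
MC = 2.4 / 41.3 * 100 = 5.8111%

Answer: 5.8111%


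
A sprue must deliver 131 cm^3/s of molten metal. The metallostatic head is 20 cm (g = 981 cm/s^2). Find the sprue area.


Formula: v = sqrt(2*g*h), A = Q/v
Velocity: v = sqrt(2 * 981 * 20) = sqrt(39240) = 198.0909 cm/s
Sprue area: A = Q / v = 131 / 198.0909 = 0.6613 cm^2

Final answer: 0.6613 cm^2


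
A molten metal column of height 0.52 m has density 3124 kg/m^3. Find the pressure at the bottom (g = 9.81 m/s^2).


Formula: P = rho * g * h
rho * g = 3124 * 9.81 = 30646.44 N/m^3
P = 30646.44 * 0.52 = 15936.1488 Pa

Answer: 15936.1488 Pa


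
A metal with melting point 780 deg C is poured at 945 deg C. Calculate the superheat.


Formula: Superheat = T_pour - T_melt
Superheat = 945 - 780 = 165 deg C

Answer: 165 deg C


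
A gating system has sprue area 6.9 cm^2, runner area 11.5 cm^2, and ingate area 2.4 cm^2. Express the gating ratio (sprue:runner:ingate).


Sprue:Runner:Ingate = 1 : 11.5/6.9 : 2.4/6.9 = 1:1.67:0.35


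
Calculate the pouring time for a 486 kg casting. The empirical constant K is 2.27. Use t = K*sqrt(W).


Formula: t = K * sqrt(W)
sqrt(W) = sqrt(486) = 22.04541
t = 2.27 * 22.04541 = 50.0431 s

Answer: 50.0431 s


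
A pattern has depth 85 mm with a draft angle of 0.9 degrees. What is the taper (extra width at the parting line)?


Formula: taper = depth * tan(draft_angle)
tan(0.9 deg) = 0.0157093
taper = 85 mm * 0.0157093 = 1.3353 mm


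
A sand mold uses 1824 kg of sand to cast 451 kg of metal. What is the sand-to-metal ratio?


Formula: Sand-to-Metal Ratio = W_sand / W_metal
Ratio = 1824 kg / 451 kg = 4.0443


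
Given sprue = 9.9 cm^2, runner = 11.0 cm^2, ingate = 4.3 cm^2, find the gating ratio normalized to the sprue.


Sprue:Runner:Ingate = 1 : 11.0/9.9 : 4.3/9.9 = 1:1.11:0.43

Answer: 1:1.11:0.43


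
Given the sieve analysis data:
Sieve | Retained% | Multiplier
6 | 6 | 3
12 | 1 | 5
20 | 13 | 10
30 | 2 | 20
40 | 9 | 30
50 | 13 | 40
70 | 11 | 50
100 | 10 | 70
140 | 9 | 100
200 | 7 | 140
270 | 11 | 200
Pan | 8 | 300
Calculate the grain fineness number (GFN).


Formula: GFN = sum(pct * multiplier) / sum(pct)
sum(pct * multiplier) = 8713
sum(pct) = 100
GFN = 8713 / 100 = 87.13

Answer: 87.13


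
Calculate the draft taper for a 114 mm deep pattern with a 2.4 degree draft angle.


Formula: taper = depth * tan(draft_angle)
tan(2.4 deg) = 0.0419124
taper = 114 mm * 0.0419124 = 4.7780 mm

Final answer: 4.7780 mm


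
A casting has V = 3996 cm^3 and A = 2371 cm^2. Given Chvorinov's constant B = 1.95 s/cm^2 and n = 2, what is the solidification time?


Formula: t_s = B * (V/A)^n  (Chvorinov's rule, n=2)
Modulus M = V/A = 3996/2371 = 1.685365 cm
M^2 = 1.685365^2 = 2.840455 cm^2
t_s = 1.95 * 2.840455 = 5.5389 s

Answer: 5.5389 s


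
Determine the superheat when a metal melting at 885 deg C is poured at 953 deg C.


Formula: Superheat = T_pour - T_melt
Superheat = 953 - 885 = 68 deg C

Answer: 68 deg C


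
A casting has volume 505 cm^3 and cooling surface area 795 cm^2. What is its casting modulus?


Formula: Casting Modulus M = V / A
M = 505 cm^3 / 795 cm^2 = 0.6352 cm

Answer: 0.6352 cm


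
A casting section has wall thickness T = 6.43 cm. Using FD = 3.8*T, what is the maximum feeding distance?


Formula: FD = 3.8 * T  (riser feeding-distance rule)
FD = 3.8 * 6.43 cm = 24.4340 cm

Final answer: 24.4340 cm


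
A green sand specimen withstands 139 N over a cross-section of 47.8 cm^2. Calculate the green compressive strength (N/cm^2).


Formula: Compressive Strength = Force / Area
Strength = 139 N / 47.8 cm^2 = 2.9079 N/cm^2

Answer: 2.9079 N/cm^2


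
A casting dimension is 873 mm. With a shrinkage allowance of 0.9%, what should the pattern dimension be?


Formula: L_pattern = L_casting * (1 + shrinkage_rate/100)
Shrinkage factor = 1 + 0.9/100 = 1.009
L_pattern = 873 mm * 1.009 = 880.8570 mm


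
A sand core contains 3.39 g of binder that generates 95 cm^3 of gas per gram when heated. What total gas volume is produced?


Formula: V_gas = W_binder * gas_evolution_rate
V = 3.39 g * 95 cm^3/g = 322.0500 cm^3

322.0500 cm^3


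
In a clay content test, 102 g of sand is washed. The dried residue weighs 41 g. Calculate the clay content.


Formula: Clay% = (W_total - W_washed) / W_total * 100
Clay mass = 102 - 41 = 61 g
Clay% = 61 / 102 * 100 = 59.8039%


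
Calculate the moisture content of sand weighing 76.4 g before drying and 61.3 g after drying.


Formula: MC = (W_wet - W_dry) / W_wet * 100
Water mass = 76.4 - 61.3 = 15.1 g
MC = 15.1 / 76.4 * 100 = 19.7644%

Answer: 19.7644%


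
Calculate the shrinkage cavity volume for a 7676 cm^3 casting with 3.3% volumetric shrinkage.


Formula: V_shrink = V_casting * shrinkage_pct / 100
V_shrink = 7676 cm^3 * 3.3 / 100 = 253.3080 cm^3

Answer: 253.3080 cm^3


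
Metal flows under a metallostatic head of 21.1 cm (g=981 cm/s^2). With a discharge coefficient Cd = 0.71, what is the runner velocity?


Formula: v = Cd * sqrt(2 * g * h)  (Torricelli with discharge coefficient)
2*g*h = 2 * 981 * 21.1 = 41398.2 cm^2/s^2
sqrt(41398.2) = 203.46548 cm/s
v = 0.71 * 203.46548 = 144.4605 cm/s

Answer: 144.4605 cm/s


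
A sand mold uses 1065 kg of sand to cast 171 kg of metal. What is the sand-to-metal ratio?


Formula: Sand-to-Metal Ratio = W_sand / W_metal
Ratio = 1065 kg / 171 kg = 6.2281

Answer: 6.2281


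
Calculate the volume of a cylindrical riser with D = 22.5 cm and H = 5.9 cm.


Formula: V = pi * (D/2)^2 * H  (cylinder volume)
Radius = D/2 = 22.5/2 = 11.25 cm
V = pi * 11.25^2 * 5.9 = 2345.8861 cm^3

2345.8861 cm^3


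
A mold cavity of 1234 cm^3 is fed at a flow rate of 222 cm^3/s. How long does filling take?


Formula: t_fill = V_mold / Q_flow
t = 1234 cm^3 / 222 cm^3/s = 5.5586 s

Final answer: 5.5586 s


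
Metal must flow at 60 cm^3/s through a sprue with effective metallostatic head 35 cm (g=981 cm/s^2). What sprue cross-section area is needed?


Formula: v = sqrt(2*g*h), A = Q/v
Velocity: v = sqrt(2 * 981 * 35) = sqrt(68670) = 262.0496 cm/s
Sprue area: A = Q / v = 60 / 262.0496 = 0.2290 cm^2

Final answer: 0.2290 cm^2


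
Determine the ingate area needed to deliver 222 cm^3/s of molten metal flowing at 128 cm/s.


Formula: A_ingate = Q / v  (continuity equation)
A = 222 cm^3/s / 128 cm/s = 1.7344 cm^2


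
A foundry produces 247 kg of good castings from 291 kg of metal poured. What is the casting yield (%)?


Formula: Casting Yield = (W_good / W_total) * 100
Yield = (247 kg / 291 kg) * 100 = 84.8797%

Final answer: 84.8797%


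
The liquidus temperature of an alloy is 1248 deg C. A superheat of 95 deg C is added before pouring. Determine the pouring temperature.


Formula: T_pour = T_melt + Superheat
T_pour = 1248 + 95 = 1343 deg C

1343 deg C


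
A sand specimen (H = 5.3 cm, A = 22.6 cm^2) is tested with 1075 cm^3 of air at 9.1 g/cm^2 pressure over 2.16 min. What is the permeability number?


Formula: Permeability Number P = (V * H) / (p * A * t)
Numerator: V * H = 1075 * 5.3 = 5697.5
Denominator: p * A * t = 9.1 * 22.6 * 2.16 = 444.2256
P = 5697.5 / 444.2256 = 12.8257


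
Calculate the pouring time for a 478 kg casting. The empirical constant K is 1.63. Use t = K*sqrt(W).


Formula: t = K * sqrt(W)
sqrt(W) = sqrt(478) = 21.86321
t = 1.63 * 21.86321 = 35.6370 s

Answer: 35.6370 s


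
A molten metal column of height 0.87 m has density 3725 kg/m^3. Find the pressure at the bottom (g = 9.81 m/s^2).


Formula: P = rho * g * h
rho * g = 3725 * 9.81 = 36542.25 N/m^3
P = 36542.25 * 0.87 = 31791.7575 Pa

31791.7575 Pa


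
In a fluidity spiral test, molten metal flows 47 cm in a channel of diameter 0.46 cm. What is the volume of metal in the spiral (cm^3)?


Formula: V = pi * (d/2)^2 * L  (cylinder volume)
Radius = 0.46/2 = 0.23 cm
V = pi * 0.23^2 * 47 = 7.8109 cm^3

Final answer: 7.8109 cm^3


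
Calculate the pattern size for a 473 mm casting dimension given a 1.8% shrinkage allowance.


Formula: L_pattern = L_casting * (1 + shrinkage_rate/100)
Shrinkage factor = 1 + 1.8/100 = 1.018
L_pattern = 473 mm * 1.018 = 481.5140 mm

481.5140 mm


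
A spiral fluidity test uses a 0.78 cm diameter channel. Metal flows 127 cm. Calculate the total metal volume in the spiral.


Formula: V = pi * (d/2)^2 * L  (cylinder volume)
Radius = 0.78/2 = 0.39 cm
V = pi * 0.39^2 * 127 = 60.6852 cm^3

Answer: 60.6852 cm^3


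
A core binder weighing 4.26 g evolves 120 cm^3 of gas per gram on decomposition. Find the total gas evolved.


Formula: V_gas = W_binder * gas_evolution_rate
V = 4.26 g * 120 cm^3/g = 511.2000 cm^3

Answer: 511.2000 cm^3


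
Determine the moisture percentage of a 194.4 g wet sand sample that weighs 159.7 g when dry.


Formula: MC = (W_wet - W_dry) / W_wet * 100
Water mass = 194.4 - 159.7 = 34.7 g
MC = 34.7 / 194.4 * 100 = 17.8498%


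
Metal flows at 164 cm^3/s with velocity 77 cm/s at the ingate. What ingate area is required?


Formula: A_ingate = Q / v  (continuity equation)
A = 164 cm^3/s / 77 cm/s = 2.1299 cm^2

2.1299 cm^2


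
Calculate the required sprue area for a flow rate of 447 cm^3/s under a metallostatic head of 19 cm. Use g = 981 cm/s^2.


Formula: v = sqrt(2*g*h), A = Q/v
Velocity: v = sqrt(2 * 981 * 19) = sqrt(37278) = 193.0751 cm/s
Sprue area: A = Q / v = 447 / 193.0751 = 2.3152 cm^2

Answer: 2.3152 cm^2


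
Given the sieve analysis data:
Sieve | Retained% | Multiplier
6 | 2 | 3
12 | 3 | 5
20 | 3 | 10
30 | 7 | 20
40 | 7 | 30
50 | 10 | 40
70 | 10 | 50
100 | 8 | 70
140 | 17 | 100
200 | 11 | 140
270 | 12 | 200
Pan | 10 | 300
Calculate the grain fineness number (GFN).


Formula: GFN = sum(pct * multiplier) / sum(pct)
sum(pct * multiplier) = 10501
sum(pct) = 100
GFN = 10501 / 100 = 105.01


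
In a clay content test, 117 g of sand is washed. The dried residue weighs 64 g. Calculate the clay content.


Formula: Clay% = (W_total - W_washed) / W_total * 100
Clay mass = 117 - 64 = 53 g
Clay% = 53 / 117 * 100 = 45.2991%

45.2991%


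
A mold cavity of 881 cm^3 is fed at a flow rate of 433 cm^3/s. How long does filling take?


Formula: t_fill = V_mold / Q_flow
t = 881 cm^3 / 433 cm^3/s = 2.0346 s

Final answer: 2.0346 s


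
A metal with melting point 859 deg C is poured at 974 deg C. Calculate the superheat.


Formula: Superheat = T_pour - T_melt
Superheat = 974 - 859 = 115 deg C

Final answer: 115 deg C


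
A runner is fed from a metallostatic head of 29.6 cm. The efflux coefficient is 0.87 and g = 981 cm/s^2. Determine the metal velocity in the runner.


Formula: v = Cd * sqrt(2 * g * h)  (Torricelli with discharge coefficient)
2*g*h = 2 * 981 * 29.6 = 58075.2 cm^2/s^2
sqrt(58075.2) = 240.98797 cm/s
v = 0.87 * 240.98797 = 209.6595 cm/s

Final answer: 209.6595 cm/s


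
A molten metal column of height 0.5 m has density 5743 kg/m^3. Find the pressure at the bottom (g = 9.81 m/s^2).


Formula: P = rho * g * h
rho * g = 5743 * 9.81 = 56338.83 N/m^3
P = 56338.83 * 0.5 = 28169.4150 Pa

Answer: 28169.4150 Pa


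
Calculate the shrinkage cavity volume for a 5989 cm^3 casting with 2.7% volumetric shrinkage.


Formula: V_shrink = V_casting * shrinkage_pct / 100
V_shrink = 5989 cm^3 * 2.7 / 100 = 161.7030 cm^3

Answer: 161.7030 cm^3


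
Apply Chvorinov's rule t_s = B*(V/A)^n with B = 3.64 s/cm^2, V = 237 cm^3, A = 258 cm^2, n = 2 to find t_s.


Formula: t_s = B * (V/A)^n  (Chvorinov's rule, n=2)
Modulus M = V/A = 237/258 = 0.918605 cm
M^2 = 0.918605^2 = 0.843835 cm^2
t_s = 3.64 * 0.843835 = 3.0716 s

3.0716 s


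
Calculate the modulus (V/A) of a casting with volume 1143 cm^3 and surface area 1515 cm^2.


Formula: Casting Modulus M = V / A
M = 1143 cm^3 / 1515 cm^2 = 0.7545 cm

0.7545 cm


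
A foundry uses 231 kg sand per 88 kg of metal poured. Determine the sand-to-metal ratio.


Formula: Sand-to-Metal Ratio = W_sand / W_metal
Ratio = 231 kg / 88 kg = 2.6250

Answer: 2.6250


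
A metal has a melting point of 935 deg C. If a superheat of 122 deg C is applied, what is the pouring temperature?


Formula: T_pour = T_melt + Superheat
T_pour = 935 + 122 = 1057 deg C


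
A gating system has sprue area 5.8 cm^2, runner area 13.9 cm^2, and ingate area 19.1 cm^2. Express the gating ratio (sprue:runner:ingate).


Sprue:Runner:Ingate = 1 : 13.9/5.8 : 19.1/5.8 = 1:2.40:3.29

Answer: 1:2.40:3.29


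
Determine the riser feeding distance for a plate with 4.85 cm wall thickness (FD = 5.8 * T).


Formula: FD = 5.8 * T  (riser feeding-distance rule)
FD = 5.8 * 4.85 cm = 28.1300 cm

Answer: 28.1300 cm


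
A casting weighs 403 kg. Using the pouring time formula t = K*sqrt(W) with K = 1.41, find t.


Formula: t = K * sqrt(W)
sqrt(W) = sqrt(403) = 20.07486
t = 1.41 * 20.07486 = 28.3056 s

Answer: 28.3056 s


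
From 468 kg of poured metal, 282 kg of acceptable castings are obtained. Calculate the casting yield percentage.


Formula: Casting Yield = (W_good / W_total) * 100
Yield = (282 kg / 468 kg) * 100 = 60.2564%


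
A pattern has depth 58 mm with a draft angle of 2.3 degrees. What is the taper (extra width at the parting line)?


Formula: taper = depth * tan(draft_angle)
tan(2.3 deg) = 0.0401641
taper = 58 mm * 0.0401641 = 2.3295 mm

2.3295 mm


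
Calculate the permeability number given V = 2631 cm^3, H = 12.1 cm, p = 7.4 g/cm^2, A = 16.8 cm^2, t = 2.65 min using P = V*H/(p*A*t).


Formula: Permeability Number P = (V * H) / (p * A * t)
Numerator: V * H = 2631 * 12.1 = 31835.1
Denominator: p * A * t = 7.4 * 16.8 * 2.65 = 329.448
P = 31835.1 / 329.448 = 96.6316

Final answer: 96.6316


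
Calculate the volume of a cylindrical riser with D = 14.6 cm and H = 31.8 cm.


Formula: V = pi * (D/2)^2 * H  (cylinder volume)
Radius = D/2 = 14.6/2 = 7.3 cm
V = pi * 7.3^2 * 31.8 = 5323.8120 cm^3

Answer: 5323.8120 cm^3


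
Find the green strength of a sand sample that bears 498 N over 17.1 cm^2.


Formula: Compressive Strength = Force / Area
Strength = 498 N / 17.1 cm^2 = 29.1228 N/cm^2

Answer: 29.1228 N/cm^2


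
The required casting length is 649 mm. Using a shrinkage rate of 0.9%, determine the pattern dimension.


Formula: L_pattern = L_casting * (1 + shrinkage_rate/100)
Shrinkage factor = 1 + 0.9/100 = 1.009
L_pattern = 649 mm * 1.009 = 654.8410 mm


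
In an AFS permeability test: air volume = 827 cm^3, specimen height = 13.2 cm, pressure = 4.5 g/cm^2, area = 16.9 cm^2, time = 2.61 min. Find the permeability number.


Formula: Permeability Number P = (V * H) / (p * A * t)
Numerator: V * H = 827 * 13.2 = 10916.4
Denominator: p * A * t = 4.5 * 16.9 * 2.61 = 198.4905
P = 10916.4 / 198.4905 = 54.9971


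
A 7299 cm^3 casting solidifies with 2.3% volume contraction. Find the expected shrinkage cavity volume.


Formula: V_shrink = V_casting * shrinkage_pct / 100
V_shrink = 7299 cm^3 * 2.3 / 100 = 167.8770 cm^3


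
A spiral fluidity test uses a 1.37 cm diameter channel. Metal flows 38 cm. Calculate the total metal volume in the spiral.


Formula: V = pi * (d/2)^2 * L  (cylinder volume)
Radius = 1.37/2 = 0.685 cm
V = pi * 0.685^2 * 38 = 56.0163 cm^3


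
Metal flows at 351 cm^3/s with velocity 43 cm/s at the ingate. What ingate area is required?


Formula: A_ingate = Q / v  (continuity equation)
A = 351 cm^3/s / 43 cm/s = 8.1628 cm^2

Final answer: 8.1628 cm^2


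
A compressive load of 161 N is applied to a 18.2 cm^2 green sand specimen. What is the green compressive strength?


Formula: Compressive Strength = Force / Area
Strength = 161 N / 18.2 cm^2 = 8.8462 N/cm^2

Final answer: 8.8462 N/cm^2


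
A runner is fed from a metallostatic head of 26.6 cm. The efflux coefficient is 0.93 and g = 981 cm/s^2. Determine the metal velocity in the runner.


Formula: v = Cd * sqrt(2 * g * h)  (Torricelli with discharge coefficient)
2*g*h = 2 * 981 * 26.6 = 52189.2 cm^2/s^2
sqrt(52189.2) = 228.44956 cm/s
v = 0.93 * 228.44956 = 212.4581 cm/s


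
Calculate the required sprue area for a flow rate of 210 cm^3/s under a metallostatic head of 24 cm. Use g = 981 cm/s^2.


Formula: v = sqrt(2*g*h), A = Q/v
Velocity: v = sqrt(2 * 981 * 24) = sqrt(47088) = 216.9977 cm/s
Sprue area: A = Q / v = 210 / 216.9977 = 0.9678 cm^2

Final answer: 0.9678 cm^2


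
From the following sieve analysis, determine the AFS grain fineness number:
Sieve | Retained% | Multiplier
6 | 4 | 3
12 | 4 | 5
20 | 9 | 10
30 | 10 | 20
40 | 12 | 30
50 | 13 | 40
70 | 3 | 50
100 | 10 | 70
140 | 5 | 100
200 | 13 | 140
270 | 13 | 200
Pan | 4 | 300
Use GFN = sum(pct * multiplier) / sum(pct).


Formula: GFN = sum(pct * multiplier) / sum(pct)
sum(pct * multiplier) = 8172
sum(pct) = 100
GFN = 8172 / 100 = 81.72

Final answer: 81.72


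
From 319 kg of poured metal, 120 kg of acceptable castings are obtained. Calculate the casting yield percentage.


Formula: Casting Yield = (W_good / W_total) * 100
Yield = (120 kg / 319 kg) * 100 = 37.6176%

Final answer: 37.6176%


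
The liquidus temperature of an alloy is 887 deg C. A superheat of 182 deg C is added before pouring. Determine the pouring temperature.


Formula: T_pour = T_melt + Superheat
T_pour = 887 + 182 = 1069 deg C

Answer: 1069 deg C


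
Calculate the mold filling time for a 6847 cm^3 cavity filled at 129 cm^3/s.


Formula: t_fill = V_mold / Q_flow
t = 6847 cm^3 / 129 cm^3/s = 53.0775 s

53.0775 s


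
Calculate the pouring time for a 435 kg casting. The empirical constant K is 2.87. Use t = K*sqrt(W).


Formula: t = K * sqrt(W)
sqrt(W) = sqrt(435) = 20.85665
t = 2.87 * 20.85665 = 59.8586 s

59.8586 s


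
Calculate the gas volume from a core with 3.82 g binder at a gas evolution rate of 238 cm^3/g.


Formula: V_gas = W_binder * gas_evolution_rate
V = 3.82 g * 238 cm^3/g = 909.1600 cm^3

909.1600 cm^3


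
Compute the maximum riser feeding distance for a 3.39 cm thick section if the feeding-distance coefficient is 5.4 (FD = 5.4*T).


Formula: FD = 5.4 * T  (riser feeding-distance rule)
FD = 5.4 * 3.39 cm = 18.3060 cm

18.3060 cm


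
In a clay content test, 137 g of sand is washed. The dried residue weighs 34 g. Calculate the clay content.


Formula: Clay% = (W_total - W_washed) / W_total * 100
Clay mass = 137 - 34 = 103 g
Clay% = 103 / 137 * 100 = 75.1825%


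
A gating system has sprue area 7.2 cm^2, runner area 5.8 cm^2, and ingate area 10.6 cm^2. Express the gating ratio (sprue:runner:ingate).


Sprue:Runner:Ingate = 1 : 5.8/7.2 : 10.6/7.2 = 1:0.81:1.47


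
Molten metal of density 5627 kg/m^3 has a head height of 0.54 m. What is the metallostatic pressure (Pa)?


Formula: P = rho * g * h
rho * g = 5627 * 9.81 = 55200.87 N/m^3
P = 55200.87 * 0.54 = 29808.4698 Pa

29808.4698 Pa


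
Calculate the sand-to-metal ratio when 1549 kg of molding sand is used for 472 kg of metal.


Formula: Sand-to-Metal Ratio = W_sand / W_metal
Ratio = 1549 kg / 472 kg = 3.2818


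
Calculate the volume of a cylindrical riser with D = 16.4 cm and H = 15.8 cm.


Formula: V = pi * (D/2)^2 * H  (cylinder volume)
Radius = D/2 = 16.4/2 = 8.2 cm
V = pi * 8.2^2 * 15.8 = 3337.6029 cm^3


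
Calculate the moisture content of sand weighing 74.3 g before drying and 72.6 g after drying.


Formula: MC = (W_wet - W_dry) / W_wet * 100
Water mass = 74.3 - 72.6 = 1.7 g
MC = 1.7 / 74.3 * 100 = 2.2880%

Answer: 2.2880%


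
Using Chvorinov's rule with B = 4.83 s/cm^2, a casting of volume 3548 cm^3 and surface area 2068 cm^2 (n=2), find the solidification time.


Formula: t_s = B * (V/A)^n  (Chvorinov's rule, n=2)
Modulus M = V/A = 3548/2068 = 1.715667 cm
M^2 = 1.715667^2 = 2.943513 cm^2
t_s = 4.83 * 2.943513 = 14.2172 s


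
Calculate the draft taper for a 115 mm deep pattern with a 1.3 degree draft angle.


Formula: taper = depth * tan(draft_angle)
tan(1.3 deg) = 0.0226932
taper = 115 mm * 0.0226932 = 2.6097 mm

Final answer: 2.6097 mm


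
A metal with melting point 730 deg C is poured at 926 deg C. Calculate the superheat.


Formula: Superheat = T_pour - T_melt
Superheat = 926 - 730 = 196 deg C


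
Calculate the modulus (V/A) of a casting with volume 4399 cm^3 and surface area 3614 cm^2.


Formula: Casting Modulus M = V / A
M = 4399 cm^3 / 3614 cm^2 = 1.2172 cm

Answer: 1.2172 cm


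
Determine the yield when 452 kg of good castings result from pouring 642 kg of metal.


Formula: Casting Yield = (W_good / W_total) * 100
Yield = (452 kg / 642 kg) * 100 = 70.4050%

70.4050%


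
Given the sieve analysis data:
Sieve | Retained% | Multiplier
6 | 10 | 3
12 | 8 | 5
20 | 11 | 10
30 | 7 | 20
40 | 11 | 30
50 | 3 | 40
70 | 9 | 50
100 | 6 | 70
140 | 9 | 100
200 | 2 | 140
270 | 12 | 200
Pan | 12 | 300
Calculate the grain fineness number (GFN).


Formula: GFN = sum(pct * multiplier) / sum(pct)
sum(pct * multiplier) = 8820
sum(pct) = 100
GFN = 8820 / 100 = 88.20

Final answer: 88.20


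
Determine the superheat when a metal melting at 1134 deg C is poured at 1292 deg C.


Formula: Superheat = T_pour - T_melt
Superheat = 1292 - 1134 = 158 deg C

Answer: 158 deg C


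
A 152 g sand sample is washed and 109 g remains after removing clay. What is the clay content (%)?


Formula: Clay% = (W_total - W_washed) / W_total * 100
Clay mass = 152 - 109 = 43 g
Clay% = 43 / 152 * 100 = 28.2895%

Final answer: 28.2895%


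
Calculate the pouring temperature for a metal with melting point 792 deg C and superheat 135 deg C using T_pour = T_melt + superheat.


Formula: T_pour = T_melt + Superheat
T_pour = 792 + 135 = 927 deg C

Final answer: 927 deg C


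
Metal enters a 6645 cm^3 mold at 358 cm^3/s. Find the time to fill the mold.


Formula: t_fill = V_mold / Q_flow
t = 6645 cm^3 / 358 cm^3/s = 18.5615 s

Final answer: 18.5615 s


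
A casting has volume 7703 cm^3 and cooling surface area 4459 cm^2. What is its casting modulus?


Formula: Casting Modulus M = V / A
M = 7703 cm^3 / 4459 cm^2 = 1.7275 cm

1.7275 cm


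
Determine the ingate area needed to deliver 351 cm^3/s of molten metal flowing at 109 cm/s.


Formula: A_ingate = Q / v  (continuity equation)
A = 351 cm^3/s / 109 cm/s = 3.2202 cm^2

3.2202 cm^2


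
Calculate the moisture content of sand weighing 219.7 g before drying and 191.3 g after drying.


Formula: MC = (W_wet - W_dry) / W_wet * 100
Water mass = 219.7 - 191.3 = 28.4 g
MC = 28.4 / 219.7 * 100 = 12.9267%

12.9267%


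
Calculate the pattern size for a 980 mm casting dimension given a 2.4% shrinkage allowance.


Formula: L_pattern = L_casting * (1 + shrinkage_rate/100)
Shrinkage factor = 1 + 2.4/100 = 1.024
L_pattern = 980 mm * 1.024 = 1003.5200 mm


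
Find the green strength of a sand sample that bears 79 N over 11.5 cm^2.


Formula: Compressive Strength = Force / Area
Strength = 79 N / 11.5 cm^2 = 6.8696 N/cm^2

Answer: 6.8696 N/cm^2


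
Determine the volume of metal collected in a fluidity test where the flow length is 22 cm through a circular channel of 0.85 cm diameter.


Formula: V = pi * (d/2)^2 * L  (cylinder volume)
Radius = 0.85/2 = 0.425 cm
V = pi * 0.425^2 * 22 = 12.4839 cm^3

12.4839 cm^3


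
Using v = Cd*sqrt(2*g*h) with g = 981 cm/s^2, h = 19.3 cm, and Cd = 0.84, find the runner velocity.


Formula: v = Cd * sqrt(2 * g * h)  (Torricelli with discharge coefficient)
2*g*h = 2 * 981 * 19.3 = 37866.6 cm^2/s^2
sqrt(37866.6) = 194.59342 cm/s
v = 0.84 * 194.59342 = 163.4585 cm/s

Answer: 163.4585 cm/s


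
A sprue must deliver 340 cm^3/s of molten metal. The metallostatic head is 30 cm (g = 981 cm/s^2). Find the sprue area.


Formula: v = sqrt(2*g*h), A = Q/v
Velocity: v = sqrt(2 * 981 * 30) = sqrt(58860) = 242.6108 cm/s
Sprue area: A = Q / v = 340 / 242.6108 = 1.4014 cm^2


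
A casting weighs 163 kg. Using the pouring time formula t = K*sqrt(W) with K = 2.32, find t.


Formula: t = K * sqrt(W)
sqrt(W) = sqrt(163) = 12.76715
t = 2.32 * 12.76715 = 29.6198 s

Answer: 29.6198 s


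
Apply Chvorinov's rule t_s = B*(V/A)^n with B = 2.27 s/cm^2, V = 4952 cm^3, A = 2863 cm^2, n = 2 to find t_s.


Formula: t_s = B * (V/A)^n  (Chvorinov's rule, n=2)
Modulus M = V/A = 4952/2863 = 1.729654 cm
M^2 = 1.729654^2 = 2.991703 cm^2
t_s = 2.27 * 2.991703 = 6.7912 s


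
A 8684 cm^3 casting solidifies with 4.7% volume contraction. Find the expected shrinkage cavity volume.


Formula: V_shrink = V_casting * shrinkage_pct / 100
V_shrink = 8684 cm^3 * 4.7 / 100 = 408.1480 cm^3


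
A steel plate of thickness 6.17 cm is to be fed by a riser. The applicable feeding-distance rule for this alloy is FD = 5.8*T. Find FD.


Formula: FD = 5.8 * T  (riser feeding-distance rule)
FD = 5.8 * 6.17 cm = 35.7860 cm

35.7860 cm


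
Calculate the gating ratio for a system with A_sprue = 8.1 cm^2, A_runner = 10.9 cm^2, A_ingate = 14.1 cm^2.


Sprue:Runner:Ingate = 1 : 10.9/8.1 : 14.1/8.1 = 1:1.35:1.74

1:1.35:1.74


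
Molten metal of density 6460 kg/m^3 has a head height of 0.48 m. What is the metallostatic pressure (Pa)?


Formula: P = rho * g * h
rho * g = 6460 * 9.81 = 63372.6 N/m^3
P = 63372.6 * 0.48 = 30418.8480 Pa


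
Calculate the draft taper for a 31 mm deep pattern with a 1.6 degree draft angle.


Formula: taper = depth * tan(draft_angle)
tan(1.6 deg) = 0.0279325
taper = 31 mm * 0.0279325 = 0.8659 mm

0.8659 mm


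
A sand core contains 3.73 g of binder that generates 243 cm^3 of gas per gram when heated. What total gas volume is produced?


Formula: V_gas = W_binder * gas_evolution_rate
V = 3.73 g * 243 cm^3/g = 906.3900 cm^3

Final answer: 906.3900 cm^3


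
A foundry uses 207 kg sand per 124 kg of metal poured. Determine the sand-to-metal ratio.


Formula: Sand-to-Metal Ratio = W_sand / W_metal
Ratio = 207 kg / 124 kg = 1.6694

Final answer: 1.6694


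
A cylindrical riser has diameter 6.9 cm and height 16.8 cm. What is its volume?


Formula: V = pi * (D/2)^2 * H  (cylinder volume)
Radius = D/2 = 6.9/2 = 3.45 cm
V = pi * 3.45^2 * 16.8 = 628.1992 cm^3

Answer: 628.1992 cm^3


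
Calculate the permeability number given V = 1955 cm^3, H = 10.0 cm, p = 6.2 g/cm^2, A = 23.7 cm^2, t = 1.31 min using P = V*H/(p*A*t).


Formula: Permeability Number P = (V * H) / (p * A * t)
Numerator: V * H = 1955 * 10.0 = 19550.0
Denominator: p * A * t = 6.2 * 23.7 * 1.31 = 192.4914
P = 19550.0 / 192.4914 = 101.5630

Answer: 101.5630


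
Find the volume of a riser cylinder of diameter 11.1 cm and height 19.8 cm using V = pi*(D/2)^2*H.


Formula: V = pi * (D/2)^2 * H  (cylinder volume)
Radius = D/2 = 11.1/2 = 5.55 cm
V = pi * 5.55^2 * 19.8 = 1916.0244 cm^3

Answer: 1916.0244 cm^3


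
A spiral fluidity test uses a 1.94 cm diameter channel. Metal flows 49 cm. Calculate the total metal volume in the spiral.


Formula: V = pi * (d/2)^2 * L  (cylinder volume)
Radius = 1.94/2 = 0.97 cm
V = pi * 0.97^2 * 49 = 144.8403 cm^3


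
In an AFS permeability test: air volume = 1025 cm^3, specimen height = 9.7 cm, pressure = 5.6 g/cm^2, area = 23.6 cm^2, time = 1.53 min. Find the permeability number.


Formula: Permeability Number P = (V * H) / (p * A * t)
Numerator: V * H = 1025 * 9.7 = 9942.5
Denominator: p * A * t = 5.6 * 23.6 * 1.53 = 202.2048
P = 9942.5 / 202.2048 = 49.1704

Answer: 49.1704
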